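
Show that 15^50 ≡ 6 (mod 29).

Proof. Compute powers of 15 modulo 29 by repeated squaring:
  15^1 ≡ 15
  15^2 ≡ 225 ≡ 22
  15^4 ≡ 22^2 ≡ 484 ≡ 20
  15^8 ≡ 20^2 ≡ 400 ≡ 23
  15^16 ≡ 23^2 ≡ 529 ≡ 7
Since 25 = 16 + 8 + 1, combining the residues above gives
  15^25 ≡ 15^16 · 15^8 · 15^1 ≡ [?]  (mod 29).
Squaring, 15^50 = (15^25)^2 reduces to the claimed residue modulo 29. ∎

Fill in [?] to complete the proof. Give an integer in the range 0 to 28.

Multiply the listed residues: 7 · 23 · 15 = 161 → 2415.
Reducing modulo 29: 2415 = 83·29 + 8, so 15^25 ≡ 8.

8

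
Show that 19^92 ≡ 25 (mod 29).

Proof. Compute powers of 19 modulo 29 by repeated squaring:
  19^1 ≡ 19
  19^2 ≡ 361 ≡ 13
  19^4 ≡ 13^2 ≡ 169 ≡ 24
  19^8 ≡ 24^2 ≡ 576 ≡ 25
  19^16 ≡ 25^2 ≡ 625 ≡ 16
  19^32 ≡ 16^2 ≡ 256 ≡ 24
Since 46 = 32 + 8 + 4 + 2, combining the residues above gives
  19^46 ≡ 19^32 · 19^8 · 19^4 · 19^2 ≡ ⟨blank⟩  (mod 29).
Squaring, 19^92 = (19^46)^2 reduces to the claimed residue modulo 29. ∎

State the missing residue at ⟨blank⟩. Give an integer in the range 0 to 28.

Multiply the listed residues: 24 · 25 · 24 · 13 = 600 → 14400 → 187200.
Reducing modulo 29: 187200 = 6455·29 + 5, so 19^46 ≡ 5.

5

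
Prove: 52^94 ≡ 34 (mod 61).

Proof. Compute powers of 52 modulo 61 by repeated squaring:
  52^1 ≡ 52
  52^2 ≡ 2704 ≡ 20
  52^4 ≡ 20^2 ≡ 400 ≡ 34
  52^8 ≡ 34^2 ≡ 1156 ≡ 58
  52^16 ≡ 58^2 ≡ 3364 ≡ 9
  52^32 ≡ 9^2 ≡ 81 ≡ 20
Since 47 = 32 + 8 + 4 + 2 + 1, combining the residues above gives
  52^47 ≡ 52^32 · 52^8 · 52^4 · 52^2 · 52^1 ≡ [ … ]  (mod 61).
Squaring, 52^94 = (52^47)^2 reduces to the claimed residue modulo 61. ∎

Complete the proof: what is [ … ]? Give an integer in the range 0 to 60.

Multiply the listed residues: 20 · 58 · 34 · 20 · 52 = 1160 → 39440 → 788800 → 41017600.
Reducing modulo 61: 41017600 = 672419·61 + 41, so 52^47 ≡ 41.

41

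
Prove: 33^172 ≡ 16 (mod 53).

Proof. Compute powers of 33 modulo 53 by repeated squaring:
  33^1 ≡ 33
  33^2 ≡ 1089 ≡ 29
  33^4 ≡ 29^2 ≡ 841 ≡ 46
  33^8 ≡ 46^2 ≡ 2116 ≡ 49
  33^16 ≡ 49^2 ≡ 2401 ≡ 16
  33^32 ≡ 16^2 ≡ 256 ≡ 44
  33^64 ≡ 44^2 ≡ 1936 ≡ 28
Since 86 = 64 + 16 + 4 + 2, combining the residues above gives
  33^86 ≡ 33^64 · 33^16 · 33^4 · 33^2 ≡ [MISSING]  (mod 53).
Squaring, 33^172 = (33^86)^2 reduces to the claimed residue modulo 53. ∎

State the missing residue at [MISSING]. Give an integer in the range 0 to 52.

4

33^64 · 33^16 · 33^4 · 33^2 ≡ 28 · 16 · 46 · 29 = 597632.
597632 mod 53 = 4, so 33^86 ≡ 4 (mod 53).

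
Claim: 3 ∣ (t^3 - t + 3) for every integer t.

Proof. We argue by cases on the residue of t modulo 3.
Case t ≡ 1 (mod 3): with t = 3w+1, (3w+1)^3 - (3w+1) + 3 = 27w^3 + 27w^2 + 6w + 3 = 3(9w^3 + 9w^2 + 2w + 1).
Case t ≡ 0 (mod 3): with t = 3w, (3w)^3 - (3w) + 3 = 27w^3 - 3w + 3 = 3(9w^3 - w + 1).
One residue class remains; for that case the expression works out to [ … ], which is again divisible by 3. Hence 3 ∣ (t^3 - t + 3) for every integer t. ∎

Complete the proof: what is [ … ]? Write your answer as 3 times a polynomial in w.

3(9w^3 + 18w^2 + 11w + 3)

The residues treated are {1, 0}, so the missing case is t ≡ 2 (mod 3); write t = 3w+2.
Then (3w+2)^3 - (3w+2) + 3 = 27w^3 + 54w^2 + 33w + 9 = 3(9w^3 + 18w^2 + 11w + 3).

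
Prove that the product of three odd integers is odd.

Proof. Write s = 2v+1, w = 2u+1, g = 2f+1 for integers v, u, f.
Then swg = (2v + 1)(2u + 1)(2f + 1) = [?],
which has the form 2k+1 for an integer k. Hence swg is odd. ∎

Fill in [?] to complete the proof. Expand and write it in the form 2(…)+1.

2(4fuv + 2fu + 2fv + f + 2uv + u + v) + 1

Expanding: (2v + 1)(2u + 1)(2f + 1) = 8fuv + 4fu + 4fv + 2f + 4uv + 2u + 2v + 1.
Every term except the constant is even, so this is 2(4fuv + 2fu + 2fv + f + 2uv + u + v) + 1,
and 4fuv + 2fu + 2fv + f + 2uv + u + v ∈ ℤ gives the required form.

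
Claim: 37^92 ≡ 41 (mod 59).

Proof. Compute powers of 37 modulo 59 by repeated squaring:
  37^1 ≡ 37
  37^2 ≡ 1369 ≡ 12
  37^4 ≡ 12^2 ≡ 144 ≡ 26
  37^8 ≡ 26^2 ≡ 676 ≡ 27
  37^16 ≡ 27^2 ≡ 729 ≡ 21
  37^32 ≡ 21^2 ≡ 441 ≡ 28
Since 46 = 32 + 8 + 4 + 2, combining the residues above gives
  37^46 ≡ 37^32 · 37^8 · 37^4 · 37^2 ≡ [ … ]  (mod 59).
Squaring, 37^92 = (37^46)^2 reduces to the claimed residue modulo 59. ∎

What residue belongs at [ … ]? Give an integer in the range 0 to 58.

49

Multiply the listed residues: 28 · 27 · 26 · 12 = 756 → 19656 → 235872.
Reducing modulo 59: 235872 = 3997·59 + 49, so 37^46 ≡ 49.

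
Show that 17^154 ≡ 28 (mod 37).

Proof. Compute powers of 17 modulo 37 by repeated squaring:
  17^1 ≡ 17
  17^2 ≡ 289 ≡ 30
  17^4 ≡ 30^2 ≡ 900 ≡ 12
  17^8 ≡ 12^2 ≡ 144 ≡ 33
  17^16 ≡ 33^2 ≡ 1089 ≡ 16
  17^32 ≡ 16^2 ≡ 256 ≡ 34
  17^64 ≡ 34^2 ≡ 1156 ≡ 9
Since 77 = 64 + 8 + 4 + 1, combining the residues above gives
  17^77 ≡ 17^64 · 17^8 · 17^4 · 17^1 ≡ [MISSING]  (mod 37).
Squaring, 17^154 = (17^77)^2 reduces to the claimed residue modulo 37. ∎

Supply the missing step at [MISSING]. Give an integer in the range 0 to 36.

17^64 · 17^8 · 17^4 · 17^1 ≡ 9 · 33 · 12 · 17 = 60588.
60588 mod 37 = 19, so 17^77 ≡ 19 (mod 37).

19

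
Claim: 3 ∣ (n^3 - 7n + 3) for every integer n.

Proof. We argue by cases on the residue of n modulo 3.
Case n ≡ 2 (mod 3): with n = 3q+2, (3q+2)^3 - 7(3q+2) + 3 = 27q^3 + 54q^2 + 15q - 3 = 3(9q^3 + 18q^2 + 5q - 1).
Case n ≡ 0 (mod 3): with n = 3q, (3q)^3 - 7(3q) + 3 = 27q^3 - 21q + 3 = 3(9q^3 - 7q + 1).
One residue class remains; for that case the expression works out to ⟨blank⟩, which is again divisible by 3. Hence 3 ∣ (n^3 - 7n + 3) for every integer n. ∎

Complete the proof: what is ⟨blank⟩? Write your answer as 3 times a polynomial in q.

Only n ≡ 1 (mod 3) is unaccounted for. Put n = 3q+1:
(3q+1)^3 - 7(3q+1) + 3 expands to 27q^3 + 27q^2 - 12q - 3,
and factoring out 3 leaves 3(9q^3 + 9q^2 - 4q - 1).

3(9q^3 + 9q^2 - 4q - 1)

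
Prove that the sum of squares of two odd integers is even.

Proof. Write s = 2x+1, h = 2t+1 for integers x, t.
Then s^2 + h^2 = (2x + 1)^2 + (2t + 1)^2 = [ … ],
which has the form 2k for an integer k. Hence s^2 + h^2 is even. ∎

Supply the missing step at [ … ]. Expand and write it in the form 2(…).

2(2t^2 + 2t + 2x^2 + 2x + 1)

(2x + 1)^2 + (2t + 1)^2 = 4t^2 + 4t + 4x^2 + 4x + 2
= 2(2t^2 + 2t + 2x^2 + 2x + 1).
Since 2t^2 + 2t + 2x^2 + 2x + 1 is an integer, the sum of squares is of the form 2k for an integer k.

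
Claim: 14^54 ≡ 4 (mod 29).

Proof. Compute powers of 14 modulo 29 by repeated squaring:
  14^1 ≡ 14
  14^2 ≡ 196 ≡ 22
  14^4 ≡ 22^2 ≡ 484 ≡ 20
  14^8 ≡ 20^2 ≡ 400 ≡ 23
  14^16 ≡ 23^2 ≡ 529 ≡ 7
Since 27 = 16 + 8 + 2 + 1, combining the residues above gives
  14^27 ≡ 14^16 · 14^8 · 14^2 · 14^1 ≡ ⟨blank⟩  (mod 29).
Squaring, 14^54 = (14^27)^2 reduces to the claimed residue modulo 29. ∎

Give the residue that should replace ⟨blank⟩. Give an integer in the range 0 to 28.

27

14^16 · 14^8 · 14^2 · 14^1 ≡ 7 · 23 · 22 · 14 = 49588.
49588 mod 29 = 27, so 14^27 ≡ 27 (mod 29).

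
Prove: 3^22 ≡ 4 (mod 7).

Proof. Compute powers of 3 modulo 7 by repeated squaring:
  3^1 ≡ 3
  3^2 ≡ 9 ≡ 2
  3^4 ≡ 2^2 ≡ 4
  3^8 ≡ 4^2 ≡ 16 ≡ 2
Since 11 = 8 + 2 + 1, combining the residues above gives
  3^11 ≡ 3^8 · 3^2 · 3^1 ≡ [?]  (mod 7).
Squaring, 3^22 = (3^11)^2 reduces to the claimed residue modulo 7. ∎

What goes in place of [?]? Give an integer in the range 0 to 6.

3^8 · 3^2 · 3^1 ≡ 2 · 2 · 3 = 12.
12 mod 7 = 5, so 3^11 ≡ 5 (mod 7).

5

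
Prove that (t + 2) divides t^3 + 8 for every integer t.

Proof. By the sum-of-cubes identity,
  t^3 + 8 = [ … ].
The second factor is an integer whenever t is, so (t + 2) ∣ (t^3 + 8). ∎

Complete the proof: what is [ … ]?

a^3 + b^3 = (a + b)(a^2 - ab + b^2). With a = t, b = 2:
t^3 + 8 = (t + 2)(t^2 - 2t + 4).

(t + 2)(t^2 - 2t + 4)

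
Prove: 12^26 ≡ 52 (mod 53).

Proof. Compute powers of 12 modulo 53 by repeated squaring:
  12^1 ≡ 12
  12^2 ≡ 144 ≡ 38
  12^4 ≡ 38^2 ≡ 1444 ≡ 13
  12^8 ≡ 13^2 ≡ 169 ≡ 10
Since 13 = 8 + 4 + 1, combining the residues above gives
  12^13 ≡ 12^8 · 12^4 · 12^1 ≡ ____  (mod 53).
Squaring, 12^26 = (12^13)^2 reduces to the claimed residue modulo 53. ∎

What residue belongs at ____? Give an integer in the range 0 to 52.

Multiply the listed residues: 10 · 13 · 12 = 130 → 1560.
Reducing modulo 53: 1560 = 29·53 + 23, so 12^13 ≡ 23.

23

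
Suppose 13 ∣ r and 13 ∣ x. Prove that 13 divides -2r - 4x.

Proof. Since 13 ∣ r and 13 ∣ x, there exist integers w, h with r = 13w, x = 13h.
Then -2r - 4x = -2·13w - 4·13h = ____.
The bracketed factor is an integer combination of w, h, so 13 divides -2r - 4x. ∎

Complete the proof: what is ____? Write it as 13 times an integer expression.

Each term has a factor of 13: -2·13w - 4·13h = 13·(-4h - 2w).
Since -4h - 2w is an integer, 13 ∣ (-2r - 4x).

13(-4h - 2w)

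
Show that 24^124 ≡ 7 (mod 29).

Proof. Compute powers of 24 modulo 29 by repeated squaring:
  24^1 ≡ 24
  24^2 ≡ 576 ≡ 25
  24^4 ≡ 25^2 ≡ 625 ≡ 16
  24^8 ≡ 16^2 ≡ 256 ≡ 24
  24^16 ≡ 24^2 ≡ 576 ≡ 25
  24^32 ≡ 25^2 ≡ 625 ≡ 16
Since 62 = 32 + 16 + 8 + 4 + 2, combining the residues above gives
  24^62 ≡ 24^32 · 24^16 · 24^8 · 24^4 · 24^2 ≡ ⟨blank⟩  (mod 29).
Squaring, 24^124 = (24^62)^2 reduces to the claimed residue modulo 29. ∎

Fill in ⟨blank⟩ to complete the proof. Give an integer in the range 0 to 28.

23

Multiply the listed residues: 16 · 25 · 24 · 16 · 25 = 400 → 9600 → 153600 → 3840000.
Reducing modulo 29: 3840000 = 132413·29 + 23, so 24^62 ≡ 23.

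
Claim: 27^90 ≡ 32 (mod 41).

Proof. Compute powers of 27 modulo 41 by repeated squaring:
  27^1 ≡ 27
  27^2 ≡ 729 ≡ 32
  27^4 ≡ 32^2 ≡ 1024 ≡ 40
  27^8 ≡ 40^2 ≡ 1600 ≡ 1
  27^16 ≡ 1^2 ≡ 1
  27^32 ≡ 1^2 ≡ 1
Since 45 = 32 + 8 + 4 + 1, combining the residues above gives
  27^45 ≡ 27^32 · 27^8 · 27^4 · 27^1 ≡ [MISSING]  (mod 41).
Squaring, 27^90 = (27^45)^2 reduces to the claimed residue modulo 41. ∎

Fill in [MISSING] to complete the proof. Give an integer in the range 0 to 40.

Multiply the listed residues: 1 · 1 · 40 · 27 = 1 → 40 → 1080.
Reducing modulo 41: 1080 = 26·41 + 14, so 27^45 ≡ 14.

14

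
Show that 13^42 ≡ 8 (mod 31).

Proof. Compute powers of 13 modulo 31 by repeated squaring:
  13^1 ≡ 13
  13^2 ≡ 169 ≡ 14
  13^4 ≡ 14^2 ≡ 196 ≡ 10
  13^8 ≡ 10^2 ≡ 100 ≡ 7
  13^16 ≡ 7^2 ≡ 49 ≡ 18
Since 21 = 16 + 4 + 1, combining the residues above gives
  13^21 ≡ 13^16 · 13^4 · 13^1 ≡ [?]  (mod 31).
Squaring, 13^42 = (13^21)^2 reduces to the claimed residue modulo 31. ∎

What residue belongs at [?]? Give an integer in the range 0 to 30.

13^16 · 13^4 · 13^1 ≡ 18 · 10 · 13 = 2340.
2340 mod 31 = 15, so 13^21 ≡ 15 (mod 31).

15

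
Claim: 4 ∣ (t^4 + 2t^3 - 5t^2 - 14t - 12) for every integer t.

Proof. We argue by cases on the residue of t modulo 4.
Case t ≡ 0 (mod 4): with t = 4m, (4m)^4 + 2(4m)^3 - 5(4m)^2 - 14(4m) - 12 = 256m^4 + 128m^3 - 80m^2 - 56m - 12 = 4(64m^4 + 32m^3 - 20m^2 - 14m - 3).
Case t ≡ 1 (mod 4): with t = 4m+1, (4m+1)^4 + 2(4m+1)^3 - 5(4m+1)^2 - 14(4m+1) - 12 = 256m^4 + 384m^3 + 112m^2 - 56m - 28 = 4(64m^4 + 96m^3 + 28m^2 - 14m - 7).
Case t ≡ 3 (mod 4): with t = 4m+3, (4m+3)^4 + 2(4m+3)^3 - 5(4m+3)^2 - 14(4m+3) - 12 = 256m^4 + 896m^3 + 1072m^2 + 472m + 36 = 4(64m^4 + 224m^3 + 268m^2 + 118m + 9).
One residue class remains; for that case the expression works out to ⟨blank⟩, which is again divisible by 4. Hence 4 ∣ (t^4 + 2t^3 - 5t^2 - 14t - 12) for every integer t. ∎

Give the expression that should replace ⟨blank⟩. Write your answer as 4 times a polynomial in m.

The residues treated are {0, 1, 3}, so the missing case is t ≡ 2 (mod 4); write t = 4m+2.
Then (4m+2)^4 + 2(4m+2)^3 - 5(4m+2)^2 - 14(4m+2) - 12 = 256m^4 + 640m^3 + 496m^2 + 88m - 28 = 4(64m^4 + 160m^3 + 124m^2 + 22m - 7).

4(64m^4 + 160m^3 + 124m^2 + 22m - 7)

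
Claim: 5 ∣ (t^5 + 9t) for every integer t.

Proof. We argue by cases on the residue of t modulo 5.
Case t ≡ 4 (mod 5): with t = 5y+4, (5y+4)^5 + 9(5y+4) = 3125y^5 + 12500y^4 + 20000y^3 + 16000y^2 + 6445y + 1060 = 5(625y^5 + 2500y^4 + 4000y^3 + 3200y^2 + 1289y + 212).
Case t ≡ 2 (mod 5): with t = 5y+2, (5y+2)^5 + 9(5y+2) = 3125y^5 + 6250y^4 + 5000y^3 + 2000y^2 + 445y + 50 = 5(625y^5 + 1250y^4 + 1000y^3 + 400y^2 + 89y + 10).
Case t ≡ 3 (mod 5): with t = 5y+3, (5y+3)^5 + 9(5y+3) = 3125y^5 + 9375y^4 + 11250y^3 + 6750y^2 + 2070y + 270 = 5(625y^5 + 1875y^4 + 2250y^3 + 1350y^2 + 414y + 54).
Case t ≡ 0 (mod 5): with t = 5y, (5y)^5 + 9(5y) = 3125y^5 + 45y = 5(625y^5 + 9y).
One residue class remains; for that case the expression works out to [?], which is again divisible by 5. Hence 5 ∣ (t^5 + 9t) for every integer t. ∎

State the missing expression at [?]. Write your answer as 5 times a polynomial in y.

5(625y^5 + 625y^4 + 250y^3 + 50y^2 + 14y + 2)

The residues treated are {4, 2, 3, 0}, so the missing case is t ≡ 1 (mod 5); write t = 5y+1.
Then (5y+1)^5 + 9(5y+1) = 3125y^5 + 3125y^4 + 1250y^3 + 250y^2 + 70y + 10 = 5(625y^5 + 625y^4 + 250y^3 + 50y^2 + 14y + 2).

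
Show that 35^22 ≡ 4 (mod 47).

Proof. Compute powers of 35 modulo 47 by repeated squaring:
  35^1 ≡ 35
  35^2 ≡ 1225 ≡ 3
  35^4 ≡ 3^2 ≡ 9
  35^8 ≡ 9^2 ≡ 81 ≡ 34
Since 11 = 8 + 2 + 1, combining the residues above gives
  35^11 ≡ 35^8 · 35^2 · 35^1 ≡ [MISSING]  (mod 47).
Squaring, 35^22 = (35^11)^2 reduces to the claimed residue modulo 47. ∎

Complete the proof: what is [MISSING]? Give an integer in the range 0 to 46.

45

35^8 · 35^2 · 35^1 ≡ 34 · 3 · 35 = 3570.
3570 mod 47 = 45, so 35^11 ≡ 45 (mod 47).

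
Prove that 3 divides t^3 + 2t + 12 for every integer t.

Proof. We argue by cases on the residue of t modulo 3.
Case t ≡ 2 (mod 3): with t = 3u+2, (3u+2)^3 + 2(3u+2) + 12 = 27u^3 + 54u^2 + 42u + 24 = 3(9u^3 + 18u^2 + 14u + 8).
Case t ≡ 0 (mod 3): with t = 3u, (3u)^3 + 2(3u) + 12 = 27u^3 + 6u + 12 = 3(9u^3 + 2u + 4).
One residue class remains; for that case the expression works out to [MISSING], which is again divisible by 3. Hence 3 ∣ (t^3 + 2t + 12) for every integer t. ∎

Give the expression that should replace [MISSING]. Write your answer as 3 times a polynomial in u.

The residues treated are {2, 0}, so the missing case is t ≡ 1 (mod 3); write t = 3u+1.
Then (3u+1)^3 + 2(3u+1) + 12 = 27u^3 + 27u^2 + 15u + 15 = 3(9u^3 + 9u^2 + 5u + 5).

3(9u^3 + 9u^2 + 5u + 5)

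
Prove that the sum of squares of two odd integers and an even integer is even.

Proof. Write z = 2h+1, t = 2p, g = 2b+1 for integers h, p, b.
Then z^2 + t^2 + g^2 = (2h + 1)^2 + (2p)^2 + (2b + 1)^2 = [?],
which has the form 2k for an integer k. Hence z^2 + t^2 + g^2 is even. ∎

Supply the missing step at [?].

Expanding: (2h + 1)^2 + (2p)^2 + (2b + 1)^2 = 4b^2 + 4b + 4h^2 + 4h + 4p^2 + 2.
Every term is even; pulling out the factor of 2 gives 2(2b^2 + 2b + 2h^2 + 2h + 2p^2 + 1).

2(2b^2 + 2b + 2h^2 + 2h + 2p^2 + 1)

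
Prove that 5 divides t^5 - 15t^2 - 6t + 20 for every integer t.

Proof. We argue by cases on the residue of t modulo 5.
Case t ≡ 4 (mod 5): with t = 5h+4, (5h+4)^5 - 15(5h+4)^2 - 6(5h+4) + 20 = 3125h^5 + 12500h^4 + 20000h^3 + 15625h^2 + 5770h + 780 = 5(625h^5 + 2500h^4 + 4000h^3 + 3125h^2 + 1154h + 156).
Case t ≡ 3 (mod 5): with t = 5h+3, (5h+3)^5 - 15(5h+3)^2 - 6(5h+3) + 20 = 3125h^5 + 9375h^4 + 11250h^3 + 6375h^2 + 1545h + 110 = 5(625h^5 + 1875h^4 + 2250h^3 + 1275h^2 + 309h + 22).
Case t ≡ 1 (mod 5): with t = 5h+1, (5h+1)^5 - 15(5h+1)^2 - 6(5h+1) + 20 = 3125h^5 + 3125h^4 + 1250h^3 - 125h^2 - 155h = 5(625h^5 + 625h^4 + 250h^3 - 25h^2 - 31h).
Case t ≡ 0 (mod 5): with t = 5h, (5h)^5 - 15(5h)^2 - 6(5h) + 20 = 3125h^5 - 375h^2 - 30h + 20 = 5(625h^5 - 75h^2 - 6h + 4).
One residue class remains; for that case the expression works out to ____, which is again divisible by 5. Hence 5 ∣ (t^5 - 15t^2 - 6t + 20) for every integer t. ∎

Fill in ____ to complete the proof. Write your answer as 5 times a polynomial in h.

5(625h^5 + 1250h^4 + 1000h^3 + 325h^2 + 14h - 4)

Only t ≡ 2 (mod 5) is unaccounted for. Put t = 5h+2:
(5h+2)^5 - 15(5h+2)^2 - 6(5h+2) + 20 expands to 3125h^5 + 6250h^4 + 5000h^3 + 1625h^2 + 70h - 20,
and factoring out 5 leaves 5(625h^5 + 1250h^4 + 1000h^3 + 325h^2 + 14h - 4).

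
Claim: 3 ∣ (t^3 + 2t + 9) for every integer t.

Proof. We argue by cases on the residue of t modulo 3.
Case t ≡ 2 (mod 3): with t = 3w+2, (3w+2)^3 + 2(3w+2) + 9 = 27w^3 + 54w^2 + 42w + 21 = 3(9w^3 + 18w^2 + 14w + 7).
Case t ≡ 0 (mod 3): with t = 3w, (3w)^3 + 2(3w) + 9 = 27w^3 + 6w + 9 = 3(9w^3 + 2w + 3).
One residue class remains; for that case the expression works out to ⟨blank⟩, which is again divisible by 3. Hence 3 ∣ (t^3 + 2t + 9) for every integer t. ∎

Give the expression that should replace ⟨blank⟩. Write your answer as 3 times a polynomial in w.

3(9w^3 + 9w^2 + 5w + 4)

Only t ≡ 1 (mod 3) is unaccounted for. Put t = 3w+1:
(3w+1)^3 + 2(3w+1) + 9 expands to 27w^3 + 27w^2 + 15w + 12,
and factoring out 3 leaves 3(9w^3 + 9w^2 + 5w + 4).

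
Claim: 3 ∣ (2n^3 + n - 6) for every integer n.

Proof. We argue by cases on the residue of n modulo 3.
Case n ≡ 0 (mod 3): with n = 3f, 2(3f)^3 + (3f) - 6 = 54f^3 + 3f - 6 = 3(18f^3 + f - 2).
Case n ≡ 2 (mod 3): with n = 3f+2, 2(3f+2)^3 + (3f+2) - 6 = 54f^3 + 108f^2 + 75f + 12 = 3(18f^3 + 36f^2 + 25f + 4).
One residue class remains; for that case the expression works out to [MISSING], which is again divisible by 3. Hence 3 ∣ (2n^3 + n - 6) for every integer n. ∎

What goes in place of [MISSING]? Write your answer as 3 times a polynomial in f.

3(18f^3 + 18f^2 + 7f - 1)

Only n ≡ 1 (mod 3) is unaccounted for. Put n = 3f+1:
2(3f+1)^3 + (3f+1) - 6 expands to 54f^3 + 54f^2 + 21f - 3,
and factoring out 3 leaves 3(18f^3 + 18f^2 + 7f - 1).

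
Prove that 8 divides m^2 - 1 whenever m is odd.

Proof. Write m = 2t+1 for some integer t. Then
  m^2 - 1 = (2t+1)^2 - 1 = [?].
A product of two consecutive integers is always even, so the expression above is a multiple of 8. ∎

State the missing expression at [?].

4t(t + 1)

(2t+1)^2 - 1 = 4t^2 + 4t + 1 - 1 = 4t^2 + 4t = 4t(t+1).
Since t and t+1 are consecutive, t(t+1) is even, and 4·(even) is a multiple of 8.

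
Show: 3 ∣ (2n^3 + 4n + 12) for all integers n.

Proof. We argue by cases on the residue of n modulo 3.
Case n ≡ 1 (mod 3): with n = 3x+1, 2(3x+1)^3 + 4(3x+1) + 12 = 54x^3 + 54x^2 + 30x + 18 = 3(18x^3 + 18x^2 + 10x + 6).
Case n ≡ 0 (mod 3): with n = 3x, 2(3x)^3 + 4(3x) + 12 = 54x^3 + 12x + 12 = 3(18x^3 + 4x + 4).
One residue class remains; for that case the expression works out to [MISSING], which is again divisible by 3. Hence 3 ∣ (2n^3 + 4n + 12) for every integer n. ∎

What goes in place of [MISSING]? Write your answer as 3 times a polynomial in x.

The residues treated are {1, 0}, so the missing case is n ≡ 2 (mod 3); write n = 3x+2.
Then 2(3x+2)^3 + 4(3x+2) + 12 = 54x^3 + 108x^2 + 84x + 36 = 3(18x^3 + 36x^2 + 28x + 12).

3(18x^3 + 36x^2 + 28x + 12)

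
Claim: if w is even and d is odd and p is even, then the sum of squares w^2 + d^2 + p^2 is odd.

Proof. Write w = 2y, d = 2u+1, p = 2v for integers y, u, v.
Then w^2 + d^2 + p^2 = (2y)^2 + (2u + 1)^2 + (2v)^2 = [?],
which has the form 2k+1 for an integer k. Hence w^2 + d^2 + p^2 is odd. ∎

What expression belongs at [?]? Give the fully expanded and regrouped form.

(2y)^2 + (2u + 1)^2 + (2v)^2 = 4u^2 + 4u + 4v^2 + 4y^2 + 1
= 2(2u^2 + 2u + 2v^2 + 2y^2) + 1.
Since 2u^2 + 2u + 2v^2 + 2y^2 is an integer, the sum of squares is of the form 2k+1 for an integer k.

2(2u^2 + 2u + 2v^2 + 2y^2) + 1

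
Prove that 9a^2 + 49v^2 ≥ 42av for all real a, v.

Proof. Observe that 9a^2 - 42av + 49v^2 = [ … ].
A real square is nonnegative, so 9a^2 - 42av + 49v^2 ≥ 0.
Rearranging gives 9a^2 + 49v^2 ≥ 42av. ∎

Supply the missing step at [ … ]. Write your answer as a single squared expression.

(3a - 7v)^2

The leading and trailing coefficients are 3^2 and 7^2, and 42 = 2·3·7, so the trinomial is (3a - 7v)^2.
Hence 9a^2 - 42av + 49v^2 ≥ 0.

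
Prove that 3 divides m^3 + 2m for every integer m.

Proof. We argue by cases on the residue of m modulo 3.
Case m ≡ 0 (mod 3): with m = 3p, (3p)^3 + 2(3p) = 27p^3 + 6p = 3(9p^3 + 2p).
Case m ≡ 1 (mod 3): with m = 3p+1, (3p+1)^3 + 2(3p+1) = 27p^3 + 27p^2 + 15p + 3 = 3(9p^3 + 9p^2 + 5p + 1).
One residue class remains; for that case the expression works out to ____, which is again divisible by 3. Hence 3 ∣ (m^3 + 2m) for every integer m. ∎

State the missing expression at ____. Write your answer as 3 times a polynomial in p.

Only m ≡ 2 (mod 3) is unaccounted for. Put m = 3p+2:
(3p+2)^3 + 2(3p+2) expands to 27p^3 + 54p^2 + 42p + 12,
and factoring out 3 leaves 3(9p^3 + 18p^2 + 14p + 4).

3(9p^3 + 18p^2 + 14p + 4)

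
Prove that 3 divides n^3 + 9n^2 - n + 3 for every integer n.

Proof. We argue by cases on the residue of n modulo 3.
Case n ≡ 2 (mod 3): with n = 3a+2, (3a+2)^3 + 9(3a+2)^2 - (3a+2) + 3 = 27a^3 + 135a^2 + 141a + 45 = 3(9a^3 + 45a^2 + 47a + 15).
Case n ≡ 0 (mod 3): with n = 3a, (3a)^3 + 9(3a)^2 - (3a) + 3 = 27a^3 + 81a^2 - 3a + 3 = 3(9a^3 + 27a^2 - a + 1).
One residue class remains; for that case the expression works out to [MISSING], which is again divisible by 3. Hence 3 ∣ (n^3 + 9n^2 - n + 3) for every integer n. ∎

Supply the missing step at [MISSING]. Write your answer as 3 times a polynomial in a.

3(9a^3 + 36a^2 + 20a + 4)

The residues treated are {2, 0}, so the missing case is n ≡ 1 (mod 3); write n = 3a+1.
Then (3a+1)^3 + 9(3a+1)^2 - (3a+1) + 3 = 27a^3 + 108a^2 + 60a + 12 = 3(9a^3 + 36a^2 + 20a + 4).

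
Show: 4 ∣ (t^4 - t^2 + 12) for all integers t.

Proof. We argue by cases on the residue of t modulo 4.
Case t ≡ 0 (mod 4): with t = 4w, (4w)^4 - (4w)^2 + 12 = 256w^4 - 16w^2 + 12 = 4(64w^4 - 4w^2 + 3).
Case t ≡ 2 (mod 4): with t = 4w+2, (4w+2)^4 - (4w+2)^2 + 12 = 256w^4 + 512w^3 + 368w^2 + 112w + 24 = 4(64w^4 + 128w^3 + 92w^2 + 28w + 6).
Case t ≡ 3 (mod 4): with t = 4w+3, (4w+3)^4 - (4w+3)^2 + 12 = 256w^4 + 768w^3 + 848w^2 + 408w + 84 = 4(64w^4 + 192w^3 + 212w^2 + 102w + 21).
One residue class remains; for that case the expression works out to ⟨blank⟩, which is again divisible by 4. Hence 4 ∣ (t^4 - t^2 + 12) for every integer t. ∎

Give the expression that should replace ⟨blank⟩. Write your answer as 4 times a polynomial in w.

4(64w^4 + 64w^3 + 20w^2 + 2w + 3)

The residues treated are {0, 2, 3}, so the missing case is t ≡ 1 (mod 4); write t = 4w+1.
Then (4w+1)^4 - (4w+1)^2 + 12 = 256w^4 + 256w^3 + 80w^2 + 8w + 12 = 4(64w^4 + 64w^3 + 20w^2 + 2w + 3).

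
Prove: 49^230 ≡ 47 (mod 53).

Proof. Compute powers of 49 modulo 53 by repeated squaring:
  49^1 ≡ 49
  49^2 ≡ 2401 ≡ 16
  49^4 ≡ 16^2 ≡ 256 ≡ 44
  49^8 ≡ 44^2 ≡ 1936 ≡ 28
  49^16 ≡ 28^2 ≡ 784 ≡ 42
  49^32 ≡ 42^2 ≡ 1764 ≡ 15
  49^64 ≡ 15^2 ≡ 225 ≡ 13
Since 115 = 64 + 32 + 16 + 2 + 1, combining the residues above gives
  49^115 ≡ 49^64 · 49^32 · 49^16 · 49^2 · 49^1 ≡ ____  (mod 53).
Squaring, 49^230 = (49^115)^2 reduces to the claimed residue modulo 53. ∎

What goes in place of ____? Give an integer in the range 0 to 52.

10

Multiply the listed residues: 13 · 15 · 42 · 16 · 49 = 195 → 8190 → 131040 → 6420960.
Reducing modulo 53: 6420960 = 121150·53 + 10, so 49^115 ≡ 10.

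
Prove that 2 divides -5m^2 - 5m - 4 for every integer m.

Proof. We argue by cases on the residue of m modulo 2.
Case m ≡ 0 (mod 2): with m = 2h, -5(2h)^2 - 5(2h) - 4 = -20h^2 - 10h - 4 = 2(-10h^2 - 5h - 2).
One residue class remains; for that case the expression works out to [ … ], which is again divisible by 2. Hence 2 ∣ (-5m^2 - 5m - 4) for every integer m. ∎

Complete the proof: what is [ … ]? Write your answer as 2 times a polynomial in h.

Only m ≡ 1 (mod 2) is unaccounted for. Put m = 2h+1:
-5(2h+1)^2 - 5(2h+1) - 4 expands to -20h^2 - 30h - 14,
and factoring out 2 leaves 2(-10h^2 - 15h - 7).

2(-10h^2 - 15h - 7)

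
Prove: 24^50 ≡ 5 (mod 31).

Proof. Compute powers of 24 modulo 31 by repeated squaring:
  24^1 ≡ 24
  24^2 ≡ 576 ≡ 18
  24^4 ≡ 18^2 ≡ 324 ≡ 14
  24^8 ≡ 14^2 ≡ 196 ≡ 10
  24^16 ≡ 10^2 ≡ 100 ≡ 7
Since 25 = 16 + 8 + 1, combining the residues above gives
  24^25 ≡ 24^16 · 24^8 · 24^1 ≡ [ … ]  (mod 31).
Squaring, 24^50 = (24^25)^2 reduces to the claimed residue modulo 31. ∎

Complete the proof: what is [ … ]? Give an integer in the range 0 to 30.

6

24^16 · 24^8 · 24^1 ≡ 7 · 10 · 24 = 1680.
1680 mod 31 = 6, so 24^25 ≡ 6 (mod 31).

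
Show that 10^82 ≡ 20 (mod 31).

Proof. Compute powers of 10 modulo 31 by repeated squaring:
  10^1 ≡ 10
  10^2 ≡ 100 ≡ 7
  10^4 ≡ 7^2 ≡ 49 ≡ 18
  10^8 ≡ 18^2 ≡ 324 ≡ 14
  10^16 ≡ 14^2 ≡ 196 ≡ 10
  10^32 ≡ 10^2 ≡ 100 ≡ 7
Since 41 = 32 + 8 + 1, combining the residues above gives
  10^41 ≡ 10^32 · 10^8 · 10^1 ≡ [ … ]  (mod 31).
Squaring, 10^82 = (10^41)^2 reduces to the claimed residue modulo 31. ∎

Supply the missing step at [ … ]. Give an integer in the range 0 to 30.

19

10^32 · 10^8 · 10^1 ≡ 7 · 14 · 10 = 980.
980 mod 31 = 19, so 10^41 ≡ 19 (mod 31).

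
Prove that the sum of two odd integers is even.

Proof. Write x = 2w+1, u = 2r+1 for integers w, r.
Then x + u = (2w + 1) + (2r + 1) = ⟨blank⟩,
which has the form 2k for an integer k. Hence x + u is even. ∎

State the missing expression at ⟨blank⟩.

Expanding: (2w + 1) + (2r + 1) = 2r + 2w + 2.
Every term is even; pulling out the factor of 2 gives 2(r + w + 1).

2(r + w + 1)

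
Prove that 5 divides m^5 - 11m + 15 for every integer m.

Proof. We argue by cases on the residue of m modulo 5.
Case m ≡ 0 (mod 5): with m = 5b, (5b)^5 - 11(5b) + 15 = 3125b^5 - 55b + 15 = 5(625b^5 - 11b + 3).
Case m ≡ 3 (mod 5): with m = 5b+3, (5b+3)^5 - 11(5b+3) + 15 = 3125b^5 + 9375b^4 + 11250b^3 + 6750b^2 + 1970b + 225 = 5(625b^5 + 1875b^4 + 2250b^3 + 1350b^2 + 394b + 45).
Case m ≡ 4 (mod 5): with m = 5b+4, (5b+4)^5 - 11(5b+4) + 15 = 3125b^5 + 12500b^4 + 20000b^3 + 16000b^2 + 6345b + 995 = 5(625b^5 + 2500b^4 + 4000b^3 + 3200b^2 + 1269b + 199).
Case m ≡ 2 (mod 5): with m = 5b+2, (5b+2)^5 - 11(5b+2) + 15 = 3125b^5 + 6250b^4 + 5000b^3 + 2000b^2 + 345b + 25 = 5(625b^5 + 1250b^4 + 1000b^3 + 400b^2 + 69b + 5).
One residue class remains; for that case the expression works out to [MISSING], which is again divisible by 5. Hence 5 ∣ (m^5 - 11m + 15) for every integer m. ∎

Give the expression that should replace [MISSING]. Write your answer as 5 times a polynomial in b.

5(625b^5 + 625b^4 + 250b^3 + 50b^2 - 6b + 1)

The residues treated are {0, 3, 4, 2}, so the missing case is m ≡ 1 (mod 5); write m = 5b+1.
Then (5b+1)^5 - 11(5b+1) + 15 = 3125b^5 + 3125b^4 + 1250b^3 + 250b^2 - 30b + 5 = 5(625b^5 + 625b^4 + 250b^3 + 50b^2 - 6b + 1).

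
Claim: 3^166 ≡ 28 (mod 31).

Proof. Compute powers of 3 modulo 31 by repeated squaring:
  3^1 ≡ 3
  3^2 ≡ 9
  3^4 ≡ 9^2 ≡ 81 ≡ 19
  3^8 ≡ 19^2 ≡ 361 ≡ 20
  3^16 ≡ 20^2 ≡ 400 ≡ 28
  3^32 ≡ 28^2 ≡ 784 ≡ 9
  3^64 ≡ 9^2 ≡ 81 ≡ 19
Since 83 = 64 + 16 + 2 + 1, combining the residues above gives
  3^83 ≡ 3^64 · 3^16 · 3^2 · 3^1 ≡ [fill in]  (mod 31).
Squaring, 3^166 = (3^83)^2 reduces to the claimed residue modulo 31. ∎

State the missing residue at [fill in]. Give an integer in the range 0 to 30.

11

3^64 · 3^16 · 3^2 · 3^1 ≡ 19 · 28 · 9 · 3 = 14364.
14364 mod 31 = 11, so 3^83 ≡ 11 (mod 31).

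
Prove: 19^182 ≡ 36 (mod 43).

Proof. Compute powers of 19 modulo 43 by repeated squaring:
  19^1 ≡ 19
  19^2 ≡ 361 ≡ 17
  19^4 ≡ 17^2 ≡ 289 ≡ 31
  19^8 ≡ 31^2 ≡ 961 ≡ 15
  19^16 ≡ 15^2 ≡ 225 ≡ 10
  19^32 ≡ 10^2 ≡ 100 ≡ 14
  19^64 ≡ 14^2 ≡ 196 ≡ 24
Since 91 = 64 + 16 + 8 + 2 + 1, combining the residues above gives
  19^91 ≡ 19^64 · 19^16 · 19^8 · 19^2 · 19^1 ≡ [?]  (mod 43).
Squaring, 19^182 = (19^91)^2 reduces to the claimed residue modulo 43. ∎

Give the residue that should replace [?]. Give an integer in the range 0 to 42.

19^64 · 19^16 · 19^8 · 19^2 · 19^1 ≡ 24 · 10 · 15 · 17 · 19 = 1162800.
1162800 mod 43 = 37, so 19^91 ≡ 37 (mod 43).

37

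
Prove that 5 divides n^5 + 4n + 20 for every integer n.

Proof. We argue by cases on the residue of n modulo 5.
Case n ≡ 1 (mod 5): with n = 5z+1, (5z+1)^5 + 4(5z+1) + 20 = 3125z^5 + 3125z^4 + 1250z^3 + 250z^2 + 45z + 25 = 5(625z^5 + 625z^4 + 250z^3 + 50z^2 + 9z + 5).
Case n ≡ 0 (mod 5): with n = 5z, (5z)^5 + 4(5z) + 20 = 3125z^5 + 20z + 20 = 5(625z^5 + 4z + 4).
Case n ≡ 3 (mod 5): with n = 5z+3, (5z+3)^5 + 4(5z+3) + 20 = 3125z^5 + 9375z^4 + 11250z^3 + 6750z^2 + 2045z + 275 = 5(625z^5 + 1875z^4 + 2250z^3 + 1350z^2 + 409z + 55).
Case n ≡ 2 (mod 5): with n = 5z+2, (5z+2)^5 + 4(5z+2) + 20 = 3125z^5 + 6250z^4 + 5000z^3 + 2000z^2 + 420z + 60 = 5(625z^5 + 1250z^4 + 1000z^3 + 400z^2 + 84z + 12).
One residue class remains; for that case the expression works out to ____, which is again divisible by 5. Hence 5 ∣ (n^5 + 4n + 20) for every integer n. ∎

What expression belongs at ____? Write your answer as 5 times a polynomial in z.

5(625z^5 + 2500z^4 + 4000z^3 + 3200z^2 + 1284z + 212)

The residues treated are {1, 0, 3, 2}, so the missing case is n ≡ 4 (mod 5); write n = 5z+4.
Then (5z+4)^5 + 4(5z+4) + 20 = 3125z^5 + 12500z^4 + 20000z^3 + 16000z^2 + 6420z + 1060 = 5(625z^5 + 2500z^4 + 4000z^3 + 3200z^2 + 1284z + 212).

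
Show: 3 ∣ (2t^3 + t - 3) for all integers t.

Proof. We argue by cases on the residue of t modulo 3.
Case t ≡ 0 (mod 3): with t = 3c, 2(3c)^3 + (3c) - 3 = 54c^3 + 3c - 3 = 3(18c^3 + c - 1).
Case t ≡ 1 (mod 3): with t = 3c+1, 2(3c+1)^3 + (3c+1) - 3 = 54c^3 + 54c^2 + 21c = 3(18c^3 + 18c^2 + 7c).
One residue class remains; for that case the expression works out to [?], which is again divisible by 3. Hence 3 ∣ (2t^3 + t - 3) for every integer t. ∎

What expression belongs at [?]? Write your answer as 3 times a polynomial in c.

Only t ≡ 2 (mod 3) is unaccounted for. Put t = 3c+2:
2(3c+2)^3 + (3c+2) - 3 expands to 54c^3 + 108c^2 + 75c + 15,
and factoring out 3 leaves 3(18c^3 + 36c^2 + 25c + 5).

3(18c^3 + 36c^2 + 25c + 5)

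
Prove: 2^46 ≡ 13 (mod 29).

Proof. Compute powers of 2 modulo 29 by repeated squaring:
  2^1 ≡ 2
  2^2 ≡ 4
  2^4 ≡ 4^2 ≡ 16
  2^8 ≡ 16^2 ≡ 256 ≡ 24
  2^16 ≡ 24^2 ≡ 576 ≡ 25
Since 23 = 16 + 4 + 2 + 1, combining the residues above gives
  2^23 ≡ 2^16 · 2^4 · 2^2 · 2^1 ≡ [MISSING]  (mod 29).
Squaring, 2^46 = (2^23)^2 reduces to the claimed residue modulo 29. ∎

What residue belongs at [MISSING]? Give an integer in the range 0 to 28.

10

Multiply the listed residues: 25 · 16 · 4 · 2 = 400 → 1600 → 3200.
Reducing modulo 29: 3200 = 110·29 + 10, so 2^23 ≡ 10.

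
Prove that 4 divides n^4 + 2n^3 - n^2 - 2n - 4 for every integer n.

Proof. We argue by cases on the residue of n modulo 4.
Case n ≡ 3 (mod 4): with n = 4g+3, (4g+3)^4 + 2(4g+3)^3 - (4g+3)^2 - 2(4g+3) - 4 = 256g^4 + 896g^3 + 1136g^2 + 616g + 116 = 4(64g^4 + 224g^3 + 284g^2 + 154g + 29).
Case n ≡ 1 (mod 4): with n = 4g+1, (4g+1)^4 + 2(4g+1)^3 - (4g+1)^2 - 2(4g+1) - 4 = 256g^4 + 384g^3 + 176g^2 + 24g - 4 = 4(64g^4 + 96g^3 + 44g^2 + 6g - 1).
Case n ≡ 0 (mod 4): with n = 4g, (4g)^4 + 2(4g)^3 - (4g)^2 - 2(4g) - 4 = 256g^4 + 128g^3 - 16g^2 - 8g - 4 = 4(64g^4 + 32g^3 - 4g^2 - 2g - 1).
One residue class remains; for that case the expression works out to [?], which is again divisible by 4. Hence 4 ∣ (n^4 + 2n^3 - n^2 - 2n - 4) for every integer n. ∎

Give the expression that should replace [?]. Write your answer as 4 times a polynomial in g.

Only n ≡ 2 (mod 4) is unaccounted for. Put n = 4g+2:
(4g+2)^4 + 2(4g+2)^3 - (4g+2)^2 - 2(4g+2) - 4 expands to 256g^4 + 640g^3 + 560g^2 + 200g + 20,
and factoring out 4 leaves 4(64g^4 + 160g^3 + 140g^2 + 50g + 5).

4(64g^4 + 160g^3 + 140g^2 + 50g + 5)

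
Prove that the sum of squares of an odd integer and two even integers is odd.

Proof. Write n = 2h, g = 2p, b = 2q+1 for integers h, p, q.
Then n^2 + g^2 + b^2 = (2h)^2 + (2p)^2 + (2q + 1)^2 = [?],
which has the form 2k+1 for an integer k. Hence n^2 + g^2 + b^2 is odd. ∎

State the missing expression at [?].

2(2h^2 + 2p^2 + 2q^2 + 2q) + 1

Expanding: (2h)^2 + (2p)^2 + (2q + 1)^2 = 4h^2 + 4p^2 + 4q^2 + 4q + 1.
Every term except the constant is even, so this is 2(2h^2 + 2p^2 + 2q^2 + 2q) + 1,
and 2h^2 + 2p^2 + 2q^2 + 2q ∈ ℤ gives the required form.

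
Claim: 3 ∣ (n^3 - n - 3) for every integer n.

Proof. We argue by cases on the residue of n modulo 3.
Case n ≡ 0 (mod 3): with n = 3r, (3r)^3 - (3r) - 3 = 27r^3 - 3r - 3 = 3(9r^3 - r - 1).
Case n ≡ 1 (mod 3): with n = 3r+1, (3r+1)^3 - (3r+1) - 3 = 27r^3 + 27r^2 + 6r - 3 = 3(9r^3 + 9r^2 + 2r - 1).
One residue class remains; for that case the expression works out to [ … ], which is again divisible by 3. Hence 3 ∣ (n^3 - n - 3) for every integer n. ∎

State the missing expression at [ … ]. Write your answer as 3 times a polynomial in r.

Only n ≡ 2 (mod 3) is unaccounted for. Put n = 3r+2:
(3r+2)^3 - (3r+2) - 3 expands to 27r^3 + 54r^2 + 33r + 3,
and factoring out 3 leaves 3(9r^3 + 18r^2 + 11r + 1).

3(9r^3 + 18r^2 + 11r + 1)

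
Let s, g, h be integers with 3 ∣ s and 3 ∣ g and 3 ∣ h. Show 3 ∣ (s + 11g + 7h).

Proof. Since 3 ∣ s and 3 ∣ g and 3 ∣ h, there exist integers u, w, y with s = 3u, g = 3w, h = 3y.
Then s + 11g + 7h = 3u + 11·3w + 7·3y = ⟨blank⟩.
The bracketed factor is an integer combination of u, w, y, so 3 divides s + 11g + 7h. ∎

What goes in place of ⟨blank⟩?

3(u + 11w + 7y)

Each term has a factor of 3: 3u + 11·3w + 7·3y = 3·(u + 11w + 7y).
Since u + 11w + 7y is an integer, 3 ∣ (s + 11g + 7h).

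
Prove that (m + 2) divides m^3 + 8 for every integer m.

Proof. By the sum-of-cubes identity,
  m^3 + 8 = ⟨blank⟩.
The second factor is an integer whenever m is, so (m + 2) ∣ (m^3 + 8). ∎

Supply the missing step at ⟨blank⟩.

a^3 + b^3 = (a + b)(a^2 - ab + b^2). With a = m, b = 2:
m^3 + 8 = (m + 2)(m^2 - 2m + 4).

(m + 2)(m^2 - 2m + 4)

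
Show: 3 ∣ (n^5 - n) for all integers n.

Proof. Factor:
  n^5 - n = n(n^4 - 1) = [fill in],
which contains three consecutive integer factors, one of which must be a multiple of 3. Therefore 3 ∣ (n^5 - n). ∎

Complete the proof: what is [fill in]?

n^4 - 1 = (n^2 - 1)(n^2 + 1), and n^2 - 1 = (n-1)(n+1).
So n(n^4 - 1) = (n - 1)n(n + 1)(n^2 + 1).

(n - 1)n(n + 1)(n^2 + 1)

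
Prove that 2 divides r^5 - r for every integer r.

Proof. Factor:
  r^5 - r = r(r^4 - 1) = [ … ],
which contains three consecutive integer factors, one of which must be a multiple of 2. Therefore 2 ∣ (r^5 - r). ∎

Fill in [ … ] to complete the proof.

r^4 - 1 = (r^2 - 1)(r^2 + 1), and r^2 - 1 = (r-1)(r+1).
So r(r^4 - 1) = (r - 1)r(r + 1)(r^2 + 1).

(r - 1)r(r + 1)(r^2 + 1)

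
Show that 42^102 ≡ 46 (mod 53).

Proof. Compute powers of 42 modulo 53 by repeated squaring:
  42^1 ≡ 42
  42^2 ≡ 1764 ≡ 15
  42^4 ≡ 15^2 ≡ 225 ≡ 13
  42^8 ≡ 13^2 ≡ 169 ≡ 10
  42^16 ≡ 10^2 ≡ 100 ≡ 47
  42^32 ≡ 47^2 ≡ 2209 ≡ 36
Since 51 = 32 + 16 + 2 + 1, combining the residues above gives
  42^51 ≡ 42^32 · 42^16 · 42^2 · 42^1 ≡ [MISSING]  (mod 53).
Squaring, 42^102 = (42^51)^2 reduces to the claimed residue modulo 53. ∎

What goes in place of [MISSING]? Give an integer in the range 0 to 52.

42^32 · 42^16 · 42^2 · 42^1 ≡ 36 · 47 · 15 · 42 = 1065960.
1065960 mod 53 = 24, so 42^51 ≡ 24 (mod 53).

24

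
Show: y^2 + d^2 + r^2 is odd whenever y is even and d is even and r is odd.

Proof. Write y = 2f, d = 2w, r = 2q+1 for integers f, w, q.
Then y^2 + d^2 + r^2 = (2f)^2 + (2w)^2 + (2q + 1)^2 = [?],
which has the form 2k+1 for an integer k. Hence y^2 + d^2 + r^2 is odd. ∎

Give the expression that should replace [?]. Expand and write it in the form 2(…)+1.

2(2f^2 + 2q^2 + 2q + 2w^2) + 1

Expanding: (2f)^2 + (2w)^2 + (2q + 1)^2 = 4f^2 + 4q^2 + 4q + 4w^2 + 1.
Every term except the constant is even, so this is 2(2f^2 + 2q^2 + 2q + 2w^2) + 1,
and 2f^2 + 2q^2 + 2q + 2w^2 ∈ ℤ gives the required form.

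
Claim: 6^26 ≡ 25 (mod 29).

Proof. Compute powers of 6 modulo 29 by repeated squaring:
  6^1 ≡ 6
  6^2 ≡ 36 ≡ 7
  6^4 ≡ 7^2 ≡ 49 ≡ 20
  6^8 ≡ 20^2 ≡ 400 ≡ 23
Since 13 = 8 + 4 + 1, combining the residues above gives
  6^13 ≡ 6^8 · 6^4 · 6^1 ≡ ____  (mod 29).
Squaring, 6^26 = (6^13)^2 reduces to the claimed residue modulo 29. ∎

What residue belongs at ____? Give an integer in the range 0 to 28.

6^8 · 6^4 · 6^1 ≡ 23 · 20 · 6 = 2760.
2760 mod 29 = 5, so 6^13 ≡ 5 (mod 29).

5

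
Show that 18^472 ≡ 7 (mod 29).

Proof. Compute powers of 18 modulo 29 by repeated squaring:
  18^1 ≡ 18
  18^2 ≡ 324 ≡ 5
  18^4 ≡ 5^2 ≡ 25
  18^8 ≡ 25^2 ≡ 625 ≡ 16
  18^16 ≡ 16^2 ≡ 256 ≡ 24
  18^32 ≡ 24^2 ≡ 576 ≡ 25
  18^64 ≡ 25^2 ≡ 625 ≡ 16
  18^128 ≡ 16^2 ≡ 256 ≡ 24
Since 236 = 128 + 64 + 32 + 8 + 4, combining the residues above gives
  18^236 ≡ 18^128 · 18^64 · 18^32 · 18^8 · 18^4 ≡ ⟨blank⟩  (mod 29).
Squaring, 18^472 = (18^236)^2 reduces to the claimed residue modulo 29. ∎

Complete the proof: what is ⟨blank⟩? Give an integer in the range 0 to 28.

23

18^128 · 18^64 · 18^32 · 18^8 · 18^4 ≡ 24 · 16 · 25 · 16 · 25 = 3840000.
3840000 mod 29 = 23, so 18^236 ≡ 23 (mod 29).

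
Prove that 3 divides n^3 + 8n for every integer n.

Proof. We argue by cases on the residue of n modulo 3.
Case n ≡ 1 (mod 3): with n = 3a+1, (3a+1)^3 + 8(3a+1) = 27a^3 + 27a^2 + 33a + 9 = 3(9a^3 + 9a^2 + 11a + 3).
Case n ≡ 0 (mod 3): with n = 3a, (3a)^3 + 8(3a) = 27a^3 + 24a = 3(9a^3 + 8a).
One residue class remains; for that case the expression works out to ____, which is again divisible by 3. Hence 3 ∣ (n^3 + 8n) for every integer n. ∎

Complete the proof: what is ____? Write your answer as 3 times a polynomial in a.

Only n ≡ 2 (mod 3) is unaccounted for. Put n = 3a+2:
(3a+2)^3 + 8(3a+2) expands to 27a^3 + 54a^2 + 60a + 24,
and factoring out 3 leaves 3(9a^3 + 18a^2 + 20a + 8).

3(9a^3 + 18a^2 + 20a + 8)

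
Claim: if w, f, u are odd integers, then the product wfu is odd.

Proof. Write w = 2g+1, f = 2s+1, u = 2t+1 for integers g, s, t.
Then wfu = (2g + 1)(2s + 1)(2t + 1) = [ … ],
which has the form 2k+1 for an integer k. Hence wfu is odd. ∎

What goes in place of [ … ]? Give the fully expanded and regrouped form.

(2g + 1)(2s + 1)(2t + 1) = 8gst + 4gs + 4gt + 2g + 4st + 2s + 2t + 1
= 2(4gst + 2gs + 2gt + g + 2st + s + t) + 1.
Since 4gst + 2gs + 2gt + g + 2st + s + t is an integer, the product is of the form 2k+1 for an integer k.

2(4gst + 2gs + 2gt + g + 2st + s + t) + 1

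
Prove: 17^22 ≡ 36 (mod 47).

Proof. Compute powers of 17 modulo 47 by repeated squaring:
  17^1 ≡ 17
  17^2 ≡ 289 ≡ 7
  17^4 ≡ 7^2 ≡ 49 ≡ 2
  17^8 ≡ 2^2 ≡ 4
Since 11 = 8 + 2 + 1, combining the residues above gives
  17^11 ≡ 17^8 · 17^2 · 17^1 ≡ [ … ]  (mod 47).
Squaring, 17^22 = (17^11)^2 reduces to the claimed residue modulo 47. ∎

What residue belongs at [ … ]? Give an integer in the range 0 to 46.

6

17^8 · 17^2 · 17^1 ≡ 4 · 7 · 17 = 476.
476 mod 47 = 6, so 17^11 ≡ 6 (mod 47).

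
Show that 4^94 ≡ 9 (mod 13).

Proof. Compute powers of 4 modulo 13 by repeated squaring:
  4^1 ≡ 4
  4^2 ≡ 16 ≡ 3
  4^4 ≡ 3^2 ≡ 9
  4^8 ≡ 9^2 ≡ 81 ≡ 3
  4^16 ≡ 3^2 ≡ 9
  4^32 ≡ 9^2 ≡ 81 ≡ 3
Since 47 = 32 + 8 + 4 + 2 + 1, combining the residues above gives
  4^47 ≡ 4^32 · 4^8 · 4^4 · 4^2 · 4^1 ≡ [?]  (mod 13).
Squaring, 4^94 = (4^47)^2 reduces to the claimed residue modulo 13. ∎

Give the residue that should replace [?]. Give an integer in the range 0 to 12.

10

Multiply the listed residues: 3 · 3 · 9 · 3 · 4 = 9 → 81 → 243 → 972.
Reducing modulo 13: 972 = 74·13 + 10, so 4^47 ≡ 10.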